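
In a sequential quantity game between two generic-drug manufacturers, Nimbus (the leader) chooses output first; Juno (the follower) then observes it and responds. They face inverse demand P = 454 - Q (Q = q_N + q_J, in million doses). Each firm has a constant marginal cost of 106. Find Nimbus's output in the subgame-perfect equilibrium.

Solve by backward induction. Given q_N, the follower Juno maximises π_J = (454 - q_N - q_J)q_J - 106q_J.
Setting the follower's marginal profit to zero, 348 - q_N - 2q_J = 0, i.e. q_J = (348 - q_N)/2.
The leader anticipates this reaction. Substituting into P = 454 - Q gives P = 280 - (1/2)q_N, so π_N = (280 - (1/2)q_N)q_N - 106q_N.
Leader FOC: 174 - q_N = 0, so q_N = 174.
Then q_J = (348 - 174)/2 = 87.

174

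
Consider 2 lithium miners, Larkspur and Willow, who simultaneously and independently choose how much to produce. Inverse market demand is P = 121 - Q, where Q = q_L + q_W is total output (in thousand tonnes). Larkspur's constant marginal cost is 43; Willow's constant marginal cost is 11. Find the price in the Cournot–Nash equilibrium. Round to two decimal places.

58.33

Larkspur's profit: π_L = (121 - Q)q_L - (43q_L). Setting ∂π_L/∂q_L = 0: 78 - 2q_L - (q_W) = 0.
Willow's profit: π_W = (121 - Q)q_W - (11q_W). Setting ∂π_W/∂q_W = 0: 110 - 2q_W - (q_L) = 0.
Best responses: q_L = (78 - q_W)/2, q_W = (110 - q_L)/2.
Substituting one into the other gives q_L = 46/3 and q_W = 142/3.
Total output Q = 188/3, so price P = 121 - 188/3 = 175/3.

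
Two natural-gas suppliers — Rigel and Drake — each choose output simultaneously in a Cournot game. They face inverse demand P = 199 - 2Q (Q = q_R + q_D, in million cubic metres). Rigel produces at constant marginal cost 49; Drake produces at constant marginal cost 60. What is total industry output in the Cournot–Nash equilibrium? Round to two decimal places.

Rigel's profit: π_R = (199 - 2Q)q_R - (49q_R). Setting ∂π_R/∂q_R = 0: 150 - 4q_R - 2(q_D) = 0.
Drake's first-order condition: 139 - 4q_D - 2(q_R) = 0.
So q_R = (150 - 2q_D)/4 and q_D = (139 - 2q_R)/4.
Substituting one into the other gives q_R = 161/6 and q_D = 64/3.
Total output Q = 161/6 + 64/3 = 289/6.

48.17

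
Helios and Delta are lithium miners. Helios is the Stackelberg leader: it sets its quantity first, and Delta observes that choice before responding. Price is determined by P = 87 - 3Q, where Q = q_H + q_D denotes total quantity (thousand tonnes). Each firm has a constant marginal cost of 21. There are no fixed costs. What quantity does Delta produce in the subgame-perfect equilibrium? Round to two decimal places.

The follower Delta best-responds to any q_H: π_D = (87 - 3Q)q_D - 21q_D.
Follower FOC: 66 - 3q_H - 6q_D = 0, so q_D(q_H) = (66 - 3q_H)/6.
Helios substitutes q_D(q_H) into its own profit: π_H = q_H(87 - 3q_H - (66 - 3q_H)/2) - 21q_H = (54 - (3/2)q_H)q_H - 21q_H.
Maximising: ∂π_H/∂q_H = 33 - 3q_H = 0, giving q_H = 11.
Then q_D = (66 - 3·11)/6 = 11/2.

5.50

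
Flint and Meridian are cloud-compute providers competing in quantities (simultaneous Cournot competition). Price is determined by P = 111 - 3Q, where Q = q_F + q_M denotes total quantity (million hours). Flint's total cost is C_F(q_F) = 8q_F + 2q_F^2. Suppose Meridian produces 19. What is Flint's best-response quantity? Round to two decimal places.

With the rival's output fixed at 19, Flint's profit is π_F = (111 - 3·19 - 3q_F)q_F - (8q_F + 2q_F²) = (54 - 3q_F)q_F - (8q_F + 2q_F²).
∂π_F/∂q_F = 46 - 10q_F = 0, so q_F = 23/5.

4.60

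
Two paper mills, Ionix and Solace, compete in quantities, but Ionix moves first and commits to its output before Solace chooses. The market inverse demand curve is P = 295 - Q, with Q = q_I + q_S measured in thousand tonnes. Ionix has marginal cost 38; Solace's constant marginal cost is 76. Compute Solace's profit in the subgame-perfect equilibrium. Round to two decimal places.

The follower Solace best-responds to any q_I: π_S = (295 - Q)q_S - 76q_S.
∂π_S/∂q_S = 219 - q_I - 2q_S = 0 gives the reaction function q_S = (219 - q_I)/2.
Ionix substitutes q_S(q_I) into its own profit: π_I = q_I(295 - q_I - (219 - q_I)/2) - 38q_I = (371/2 - (1/2)q_I)q_I - 38q_I.
Leader FOC: 295/2 - q_I = 0, so q_I = 295/2.
Then q_S = (219 - 295/2)/2 = 143/4.
Price P = 295 - 733/4 = 447/4.
Solace's profit: (447/4 - 76)·(143/4) = 1278.0625.

1278.06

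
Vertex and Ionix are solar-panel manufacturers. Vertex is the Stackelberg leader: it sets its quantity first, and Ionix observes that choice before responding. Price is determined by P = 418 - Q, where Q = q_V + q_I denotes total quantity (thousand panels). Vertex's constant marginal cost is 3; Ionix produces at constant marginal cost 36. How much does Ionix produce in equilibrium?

79

Solve by backward induction. Given q_V, the follower Ionix maximises π_I = (418 - q_V - q_I)q_I - 36q_I.
Setting the follower's marginal profit to zero, 382 - q_V - 2q_I = 0, i.e. q_I = (382 - q_V)/2.
The leader anticipates this reaction. Substituting into P = 418 - Q gives P = 227 - (1/2)q_V, so π_V = (227 - (1/2)q_V)q_V - 3q_V.
Leader FOC: 224 - q_V = 0, so q_V = 224.
Then q_I = (382 - 224)/2 = 79.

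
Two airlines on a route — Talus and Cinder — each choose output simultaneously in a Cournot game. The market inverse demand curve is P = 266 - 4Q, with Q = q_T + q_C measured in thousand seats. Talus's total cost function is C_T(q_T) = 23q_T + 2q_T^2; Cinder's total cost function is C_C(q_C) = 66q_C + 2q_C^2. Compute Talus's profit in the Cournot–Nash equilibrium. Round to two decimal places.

1639.69

Talus's profit: π_T = (266 - 4Q)q_T - (23q_T + 2q_T²). Setting ∂π_T/∂q_T = 0: 243 - 12q_T - 4(q_C) = 0.
Cinder's profit: π_C = (266 - 4Q)q_C - (66q_C + 2q_C²). Setting ∂π_C/∂q_C = 0: 200 - 12q_C - 4(q_T) = 0.
So q_T = (243 - 4q_C)/12 and q_C = (200 - 4q_T)/12.
Solving the pair: q_T = 529/32, q_C = 357/32.
Price P = 266 - 4·(443/16) = 621/4.
Talus's profit: (621/4)·(529/32) - 23·(529/32) - 2(529/32)² = 1639.6934.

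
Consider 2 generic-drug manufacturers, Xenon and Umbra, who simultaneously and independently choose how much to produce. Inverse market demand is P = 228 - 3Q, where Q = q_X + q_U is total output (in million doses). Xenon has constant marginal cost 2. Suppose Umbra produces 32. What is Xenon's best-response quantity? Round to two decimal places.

With the rival's output fixed at 32, Xenon's profit is π_X = (228 - 3·32 - 3q_X)q_X - (2q_X) = (132 - 3q_X)q_X - (2q_X).
∂π_X/∂q_X = 130 - 6q_X = 0, so q_X = 65/3.

21.67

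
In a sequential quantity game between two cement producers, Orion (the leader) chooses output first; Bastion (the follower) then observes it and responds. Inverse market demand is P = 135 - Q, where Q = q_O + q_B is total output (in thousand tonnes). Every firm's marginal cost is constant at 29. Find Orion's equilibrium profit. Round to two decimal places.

The follower Bastion best-responds to any q_O: π_B = (135 - Q)q_B - 29q_B.
Setting the follower's marginal profit to zero, 106 - q_O - 2q_B = 0, i.e. q_B = (106 - q_O)/2.
Orion substitutes q_B(q_O) into its own profit: π_O = q_O(135 - q_O - (106 - q_O)/2) - 29q_O = (82 - (1/2)q_O)q_O - 29q_O.
Leader FOC: 53 - q_O = 0, so q_O = 53.
Then q_B = (106 - 53)/2 = 53/2.
Price P = 135 - 159/2 = 111/2.
Orion's profit: (111/2 - 29)·53 = 1404.5000.

1404.50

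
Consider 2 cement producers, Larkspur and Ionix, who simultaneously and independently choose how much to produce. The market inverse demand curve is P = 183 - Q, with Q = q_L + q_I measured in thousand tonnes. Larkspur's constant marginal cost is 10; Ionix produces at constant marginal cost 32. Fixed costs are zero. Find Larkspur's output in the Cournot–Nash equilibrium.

Larkspur's profit: π_L = (183 - Q)q_L - (10q_L). Setting ∂π_L/∂q_L = 0: 173 - 2q_L - (q_I) = 0.
Ionix's first-order condition: 151 - 2q_I - (q_L) = 0.
Best responses: q_L = (173 - q_I)/2, q_I = (151 - q_L)/2.
Substituting one into the other gives q_L = 65 and q_I = 43.

65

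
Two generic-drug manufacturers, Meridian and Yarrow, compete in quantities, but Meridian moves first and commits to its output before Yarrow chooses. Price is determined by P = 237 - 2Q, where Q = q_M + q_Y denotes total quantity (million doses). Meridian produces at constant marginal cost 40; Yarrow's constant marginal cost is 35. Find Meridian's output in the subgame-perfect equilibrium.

The follower Yarrow best-responds to any q_M: π_Y = (237 - 2Q)q_Y - 35q_Y.
∂π_Y/∂q_Y = 202 - 2q_M - 4q_Y = 0 gives the reaction function q_Y = (202 - 2q_M)/4.
The leader anticipates this reaction. Substituting into P = 237 - 2Q gives P = 136 - q_M, so π_M = (136 - q_M)q_M - 40q_M.
The leader's first-order condition 96 - 2q_M = 0 yields q_M = 48.
Then q_Y = (202 - 2·48)/4 = 53/2.

48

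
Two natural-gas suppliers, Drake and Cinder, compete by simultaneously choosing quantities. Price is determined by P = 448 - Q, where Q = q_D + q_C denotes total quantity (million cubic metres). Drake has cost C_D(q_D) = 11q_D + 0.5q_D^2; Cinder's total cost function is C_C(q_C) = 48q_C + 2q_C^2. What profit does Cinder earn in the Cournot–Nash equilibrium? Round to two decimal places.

Drake's profit: π_D = (448 - Q)q_D - (11q_D + (1/2)q_D²). Setting ∂π_D/∂q_D = 0: 437 - 3q_D - (q_C) = 0.
Cinder's profit: π_C = (448 - Q)q_C - (48q_C + 2q_C²). Setting ∂π_C/∂q_C = 0: 400 - 6q_C - (q_D) = 0.
Rearranging gives the reaction functions q_D = (437 - q_C)/3 and q_C = (400 - q_D)/6.
Substituting one into the other gives q_D = 130.7059 and q_C = 763/17.
Price P = 448 - 175.5882 = 272.4118.
Cinder's profit: 272.4118·(763/17) - 48·(763/17) - 2(763/17)² = 6043.2768.

6043.28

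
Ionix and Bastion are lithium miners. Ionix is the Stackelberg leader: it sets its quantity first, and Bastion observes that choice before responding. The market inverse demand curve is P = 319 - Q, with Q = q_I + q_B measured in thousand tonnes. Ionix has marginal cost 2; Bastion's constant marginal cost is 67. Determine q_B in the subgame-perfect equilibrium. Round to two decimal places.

Solve by backward induction. Given q_I, the follower Bastion maximises π_B = (319 - q_I - q_B)q_B - 67q_B.
Setting the follower's marginal profit to zero, 252 - q_I - 2q_B = 0, i.e. q_B = (252 - q_I)/2.
Ionix substitutes q_B(q_I) into its own profit: π_I = q_I(319 - q_I - (252 - q_I)/2) - 2q_I = (193 - (1/2)q_I)q_I - 2q_I.
Leader FOC: 191 - q_I = 0, so q_I = 191.
Then q_B = (252 - 191)/2 = 61/2.

30.50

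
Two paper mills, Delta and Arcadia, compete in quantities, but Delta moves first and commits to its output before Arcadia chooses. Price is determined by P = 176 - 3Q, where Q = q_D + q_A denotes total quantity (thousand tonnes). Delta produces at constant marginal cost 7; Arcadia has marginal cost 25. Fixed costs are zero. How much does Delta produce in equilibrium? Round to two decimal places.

31.17

Solve by backward induction. Given q_D, the follower Arcadia maximises π_A = (176 - 3q_D - 3q_A)q_A - 25q_A.
∂π_A/∂q_A = 151 - 3q_D - 6q_A = 0 gives the reaction function q_A = (151 - 3q_D)/6.
Delta substitutes q_A(q_D) into its own profit: π_D = q_D(176 - 3q_D - (151 - 3q_D)/2) - 7q_D = (201/2 - (3/2)q_D)q_D - 7q_D.
The leader's first-order condition 187/2 - 3q_D = 0 yields q_D = 187/6.
Then q_A = (151 - 3·(187/6))/6 = 115/12.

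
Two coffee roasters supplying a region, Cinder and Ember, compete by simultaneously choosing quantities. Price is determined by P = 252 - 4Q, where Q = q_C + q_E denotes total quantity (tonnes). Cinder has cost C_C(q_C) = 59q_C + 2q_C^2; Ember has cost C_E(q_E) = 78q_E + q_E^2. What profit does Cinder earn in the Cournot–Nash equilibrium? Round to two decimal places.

Cinder's profit: π_C = (252 - 4Q)q_C - (59q_C + 2q_C²). Setting ∂π_C/∂q_C = 0: 193 - 12q_C - 4(q_E) = 0.
Ember's profit: π_E = (252 - 4Q)q_E - (78q_E + q_E²). Setting ∂π_E/∂q_E = 0: 174 - 10q_E - 4(q_C) = 0.
Rearranging gives the reaction functions q_C = (193 - 4q_E)/12 and q_E = (174 - 4q_C)/10.
Substituting one into the other gives q_C = 617/52 and q_E = 329/26.
Price P = 252 - 4·(1275/52) = 153.9231.
Cinder's profit: 153.9231·(617/52) - 59·(617/52) - 2(617/52)² = 844.7241.

844.72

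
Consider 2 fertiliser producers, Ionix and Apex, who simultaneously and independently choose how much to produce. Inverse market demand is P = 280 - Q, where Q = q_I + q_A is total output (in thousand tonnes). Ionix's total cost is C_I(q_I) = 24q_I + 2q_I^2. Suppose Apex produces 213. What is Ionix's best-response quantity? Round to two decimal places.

7.17

With the rival's output fixed at 213, Ionix's profit is π_I = (280 - 213 - q_I)q_I - (24q_I + 2q_I²) = (67 - q_I)q_I - (24q_I + 2q_I²).
∂π_I/∂q_I = 43 - 6q_I = 0, so q_I = 43/6.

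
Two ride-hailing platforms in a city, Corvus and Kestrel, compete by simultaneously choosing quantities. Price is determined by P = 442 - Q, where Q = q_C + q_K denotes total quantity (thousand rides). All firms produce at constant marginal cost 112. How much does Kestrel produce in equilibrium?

A representative firm's profit is π_i = q_i(442 - Q) - 112q_i.
First-order condition (treating rivals' output as given): 330 - 2q_i - q_j = 0.
By symmetry each firm produces the same amount; substituting q_j = q_i yields q_i = 330/3 = 110.

110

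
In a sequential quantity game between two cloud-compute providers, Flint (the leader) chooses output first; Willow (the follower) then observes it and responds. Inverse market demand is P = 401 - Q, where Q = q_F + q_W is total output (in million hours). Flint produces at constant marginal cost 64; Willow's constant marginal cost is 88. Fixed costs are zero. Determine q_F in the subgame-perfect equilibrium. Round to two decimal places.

Solve by backward induction. Given q_F, the follower Willow maximises π_W = (401 - q_F - q_W)q_W - 88q_W.
Follower FOC: 313 - q_F - 2q_W = 0, so q_W(q_F) = (313 - q_F)/2.
The leader anticipates this reaction. Substituting into P = 401 - Q gives P = 489/2 - (1/2)q_F, so π_F = (489/2 - (1/2)q_F)q_F - 64q_F.
Maximising: ∂π_F/∂q_F = 361/2 - q_F = 0, giving q_F = 361/2.
Then q_W = (313 - 361/2)/2 = 265/4.

180.50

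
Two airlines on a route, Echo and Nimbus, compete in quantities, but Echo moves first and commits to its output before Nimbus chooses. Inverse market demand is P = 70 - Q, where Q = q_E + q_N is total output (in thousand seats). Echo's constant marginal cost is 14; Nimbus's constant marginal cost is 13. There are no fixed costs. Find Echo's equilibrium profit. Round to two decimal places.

The follower Nimbus best-responds to any q_E: π_N = (70 - Q)q_N - 13q_N.
Follower FOC: 57 - q_E - 2q_N = 0, so q_N(q_E) = (57 - q_E)/2.
The leader anticipates this reaction. Substituting into P = 70 - Q gives P = 83/2 - (1/2)q_E, so π_E = (83/2 - (1/2)q_E)q_E - 14q_E.
The leader's first-order condition 55/2 - q_E = 0 yields q_E = 55/2.
Then q_N = (57 - 55/2)/2 = 59/4.
Price P = 70 - 169/4 = 111/4.
Echo's profit: (111/4 - 14)·(55/2) = 378.1250.

378.13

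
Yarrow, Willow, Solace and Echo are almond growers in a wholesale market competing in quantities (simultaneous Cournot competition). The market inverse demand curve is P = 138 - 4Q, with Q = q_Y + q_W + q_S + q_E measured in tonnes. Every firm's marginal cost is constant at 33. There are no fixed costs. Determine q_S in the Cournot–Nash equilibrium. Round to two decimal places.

Each firm earns π_i = (138 - 4Q)q_i - 33q_i.
Setting ∂π_i/∂q_i = 0 with rivals' quantities fixed: 105 - 8q_i - 4·Σ_{j≠i} q_j = 0.
By symmetry each firm produces the same amount; substituting Σ_{j≠i} q_j = 3q_i yields q_i = 105/20 = 21/4.

5.25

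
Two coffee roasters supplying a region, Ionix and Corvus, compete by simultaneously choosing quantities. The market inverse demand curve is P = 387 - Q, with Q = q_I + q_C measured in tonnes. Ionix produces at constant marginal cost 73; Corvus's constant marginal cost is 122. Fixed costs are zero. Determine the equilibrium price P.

Ionix's profit: π_I = (387 - Q)q_I - (73q_I). Setting ∂π_I/∂q_I = 0: 314 - 2q_I - (q_C) = 0.
Corvus's profit: π_C = (387 - Q)q_C - (122q_C). Setting ∂π_C/∂q_C = 0: 265 - 2q_C - (q_I) = 0.
Best responses: q_I = (314 - q_C)/2, q_C = (265 - q_I)/2.
Substituting one into the other gives q_I = 121 and q_C = 72.
Total output Q = 193, so price P = 387 - 193 = 194.

194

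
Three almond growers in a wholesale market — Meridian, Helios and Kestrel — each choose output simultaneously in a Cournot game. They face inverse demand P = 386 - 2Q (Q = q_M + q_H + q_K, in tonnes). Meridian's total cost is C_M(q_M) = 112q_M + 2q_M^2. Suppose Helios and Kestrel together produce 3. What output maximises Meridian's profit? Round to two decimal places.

33.50

With rivals' combined output fixed at 3, Meridian's profit is π_M = (386 - 2·3 - 2q_M)q_M - (112q_M + 2q_M²) = (380 - 2q_M)q_M - (112q_M + 2q_M²).
∂π_M/∂q_M = 268 - 8q_M = 0, so q_M = 67/2.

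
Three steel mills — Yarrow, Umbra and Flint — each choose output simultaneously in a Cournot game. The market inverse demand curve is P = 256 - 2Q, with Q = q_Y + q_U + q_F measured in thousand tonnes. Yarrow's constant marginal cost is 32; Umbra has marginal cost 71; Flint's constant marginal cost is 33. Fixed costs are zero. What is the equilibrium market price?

98

Yarrow's profit: π_Y = (256 - 2Q)q_Y - (32q_Y). Setting ∂π_Y/∂q_Y = 0: 224 - 4q_Y - 2(q_U + q_F) = 0.
Umbra's profit: π_U = (256 - 2Q)q_U - (71q_U). Setting ∂π_U/∂q_U = 0: 185 - 4q_U - 2(q_Y + q_F) = 0.
Flint's first-order condition: 223 - 4q_F - 2(q_Y + q_U) = 0.
Summing all 3 equations gives 632 − 8Q = 0, hence Q = 79.
Back-substituting: q_Y = (224 − 158)/2 = 33, q_U = (185 − 158)/2 = 27/2, q_F = (223 − 158)/2 = 65/2.
Total output Q = 79, so price P = 256 - 2·79 = 98.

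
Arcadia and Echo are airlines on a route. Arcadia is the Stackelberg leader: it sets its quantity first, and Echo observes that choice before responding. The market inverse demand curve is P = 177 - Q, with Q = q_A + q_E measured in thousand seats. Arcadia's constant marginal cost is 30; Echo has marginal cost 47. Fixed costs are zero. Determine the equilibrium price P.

71

Solve by backward induction. Given q_A, the follower Echo maximises π_E = (177 - q_A - q_E)q_E - 47q_E.
Setting the follower's marginal profit to zero, 130 - q_A - 2q_E = 0, i.e. q_E = (130 - q_A)/2.
The leader anticipates this reaction. Substituting into P = 177 - Q gives P = 112 - (1/2)q_A, so π_A = (112 - (1/2)q_A)q_A - 30q_A.
Leader FOC: 82 - q_A = 0, so q_A = 82.
Then q_E = (130 - 82)/2 = 24.
Total output Q = 106, so price P = 177 - 106 = 71.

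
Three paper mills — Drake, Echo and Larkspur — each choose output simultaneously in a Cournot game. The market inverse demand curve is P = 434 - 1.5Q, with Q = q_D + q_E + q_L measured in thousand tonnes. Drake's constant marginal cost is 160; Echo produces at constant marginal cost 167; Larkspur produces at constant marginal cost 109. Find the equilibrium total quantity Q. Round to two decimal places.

Drake's profit: π_D = (434 - 1.5Q)q_D - (160q_D). Setting ∂π_D/∂q_D = 0: 274 - 3q_D - (3/2)(q_E + q_L) = 0.
Echo's profit: π_E = (434 - 1.5Q)q_E - (167q_E). Setting ∂π_E/∂q_E = 0: 267 - 3q_E - (3/2)(q_D + q_L) = 0.
Larkspur's first-order condition: 325 - 3q_L - (3/2)(q_D + q_E) = 0.
Adding the 3 first-order conditions: 866 − 6Q = 0, so Q = 433/3.
Back-substituting: q_D = (274 − 433/2)/(3/2) = 115/3, q_E = (267 − 433/2)/(3/2) = 101/3, q_L = (325 − 433/2)/(3/2) = 217/3.
Total output Q = 115/3 + 101/3 + 217/3 = 433/3.

144.33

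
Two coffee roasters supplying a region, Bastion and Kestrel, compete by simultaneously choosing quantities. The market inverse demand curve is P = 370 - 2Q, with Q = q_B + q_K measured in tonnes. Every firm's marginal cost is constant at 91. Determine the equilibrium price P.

184

A representative firm's profit is π_i = q_i(370 - 2Q) - 91q_i.
Setting ∂π_i/∂q_i = 0 with rivals' quantities fixed: 279 - 4q_i - 2q_j = 0.
By symmetry each firm produces the same amount; substituting q_j = q_i yields q_i = 279/6 = 93/2.
Total output Q = 93, so price P = 370 - 2·93 = 184.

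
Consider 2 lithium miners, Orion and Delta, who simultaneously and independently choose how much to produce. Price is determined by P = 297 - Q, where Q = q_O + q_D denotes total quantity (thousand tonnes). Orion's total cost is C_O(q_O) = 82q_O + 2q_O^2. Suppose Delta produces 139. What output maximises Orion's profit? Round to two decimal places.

With the rival's output fixed at 139, Orion's profit is π_O = (297 - 139 - q_O)q_O - (82q_O + 2q_O²) = (158 - q_O)q_O - (82q_O + 2q_O²).
∂π_O/∂q_O = 76 - 6q_O = 0, so q_O = 38/3.

12.67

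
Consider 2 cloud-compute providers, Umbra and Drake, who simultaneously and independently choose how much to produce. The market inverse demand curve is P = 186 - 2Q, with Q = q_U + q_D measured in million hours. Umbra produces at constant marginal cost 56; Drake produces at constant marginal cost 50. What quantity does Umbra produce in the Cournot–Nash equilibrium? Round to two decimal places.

Umbra's profit: π_U = (186 - 2Q)q_U - (56q_U). Setting ∂π_U/∂q_U = 0: 130 - 4q_U - 2(q_D) = 0.
Drake's first-order condition: 136 - 4q_D - 2(q_U) = 0.
Rearranging gives the reaction functions q_U = (130 - 2q_D)/4 and q_D = (136 - 2q_U)/4.
Solving the pair: q_U = 62/3, q_D = 71/3.

20.67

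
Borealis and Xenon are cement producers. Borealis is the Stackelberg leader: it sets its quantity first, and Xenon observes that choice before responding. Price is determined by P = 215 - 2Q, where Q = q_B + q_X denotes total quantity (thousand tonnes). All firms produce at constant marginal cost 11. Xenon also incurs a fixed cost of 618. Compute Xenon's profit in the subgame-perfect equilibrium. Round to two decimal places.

The follower Xenon best-responds to any q_B: π_X = (215 - 2Q)q_X - 11q_X.
∂π_X/∂q_X = 204 - 2q_B - 4q_X = 0 gives the reaction function q_X = (204 - 2q_B)/4.
Borealis substitutes q_X(q_B) into its own profit: π_B = q_B(215 - 2q_B - (204 - 2q_B)/2) - 11q_B = (113 - q_B)q_B - 11q_B.
Maximising: ∂π_B/∂q_B = 102 - 2q_B = 0, giving q_B = 51.
Then q_X = (204 - 2·51)/4 = 51/2.
Price P = 215 - 2·(153/2) = 62.
Xenon's profit: (62 - 11)·(51/2) - 618 = 1365/2.

682.50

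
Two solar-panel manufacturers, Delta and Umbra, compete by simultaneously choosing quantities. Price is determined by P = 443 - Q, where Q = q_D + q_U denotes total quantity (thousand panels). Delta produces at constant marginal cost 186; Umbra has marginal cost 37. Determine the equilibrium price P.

222

Delta's profit: π_D = (443 - Q)q_D - (186q_D). Setting ∂π_D/∂q_D = 0: 257 - 2q_D - (q_U) = 0.
Umbra's profit: π_U = (443 - Q)q_U - (37q_U). Setting ∂π_U/∂q_U = 0: 406 - 2q_U - (q_D) = 0.
So q_D = (257 - q_U)/2 and q_U = (406 - q_D)/2.
Substituting one into the other gives q_D = 36 and q_U = 185.
Total output Q = 221, so price P = 443 - 221 = 222.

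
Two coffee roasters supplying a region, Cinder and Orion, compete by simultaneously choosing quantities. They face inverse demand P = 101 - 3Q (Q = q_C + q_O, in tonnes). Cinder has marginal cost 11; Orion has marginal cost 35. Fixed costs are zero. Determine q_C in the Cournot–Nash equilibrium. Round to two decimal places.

12.67

Cinder's profit: π_C = (101 - 3Q)q_C - (11q_C). Setting ∂π_C/∂q_C = 0: 90 - 6q_C - 3(q_O) = 0.
Orion's first-order condition: 66 - 6q_O - 3(q_C) = 0.
So q_C = (90 - 3q_O)/6 and q_O = (66 - 3q_C)/6.
Substituting one into the other gives q_C = 38/3 and q_O = 14/3.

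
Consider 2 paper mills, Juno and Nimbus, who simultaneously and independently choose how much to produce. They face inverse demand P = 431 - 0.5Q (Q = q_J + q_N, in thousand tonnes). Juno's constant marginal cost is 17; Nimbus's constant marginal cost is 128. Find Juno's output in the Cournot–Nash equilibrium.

350

Juno's profit: π_J = (431 - 0.5Q)q_J - (17q_J). Setting ∂π_J/∂q_J = 0: 414 - q_J - (1/2)(q_N) = 0.
Nimbus's first-order condition: 303 - q_N - (1/2)(q_J) = 0.
Best responses: q_J = (414 - (1/2)q_N), q_N = (303 - (1/2)q_J).
Solving the pair: q_J = 350, q_N = 128.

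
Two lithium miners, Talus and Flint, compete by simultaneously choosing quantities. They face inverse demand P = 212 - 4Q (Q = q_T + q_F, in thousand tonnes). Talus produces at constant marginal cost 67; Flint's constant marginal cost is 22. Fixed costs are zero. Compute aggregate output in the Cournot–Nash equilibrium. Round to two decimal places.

Talus's profit: π_T = (212 - 4Q)q_T - (67q_T). Setting ∂π_T/∂q_T = 0: 145 - 8q_T - 4(q_F) = 0.
Flint's first-order condition: 190 - 8q_F - 4(q_T) = 0.
So q_T = (145 - 4q_F)/8 and q_F = (190 - 4q_T)/8.
Solving the pair: q_T = 25/3, q_F = 235/12.
Total output Q = 25/3 + 235/12 = 335/12.

27.92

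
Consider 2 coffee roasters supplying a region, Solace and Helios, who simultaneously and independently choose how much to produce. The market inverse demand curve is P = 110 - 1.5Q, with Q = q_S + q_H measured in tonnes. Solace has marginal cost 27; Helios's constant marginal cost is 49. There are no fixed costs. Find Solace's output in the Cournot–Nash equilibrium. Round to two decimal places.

23.33

Solace's profit: π_S = (110 - 1.5Q)q_S - (27q_S). Setting ∂π_S/∂q_S = 0: 83 - 3q_S - (3/2)(q_H) = 0.
Helios's first-order condition: 61 - 3q_H - (3/2)(q_S) = 0.
So q_S = (83 - (3/2)q_H)/3 and q_H = (61 - (3/2)q_S)/3.
Solving the pair: q_S = 70/3, q_H = 26/3.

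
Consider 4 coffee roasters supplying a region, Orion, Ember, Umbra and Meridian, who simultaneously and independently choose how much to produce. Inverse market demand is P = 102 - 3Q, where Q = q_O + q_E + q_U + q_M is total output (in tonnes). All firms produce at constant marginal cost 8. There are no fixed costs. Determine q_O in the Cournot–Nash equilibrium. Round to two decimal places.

A representative firm's profit is π_i = q_i(102 - 3Q) - 8q_i.
Setting ∂π_i/∂q_i = 0 with rivals' quantities fixed: 94 - 6q_i - 3·Σ_{j≠i} q_j = 0.
With identical firms every q_j equals q_i, so Σ_{j≠i} q_j = 3q_i and 94 = 15q_i, giving q_i = 94/15.

6.27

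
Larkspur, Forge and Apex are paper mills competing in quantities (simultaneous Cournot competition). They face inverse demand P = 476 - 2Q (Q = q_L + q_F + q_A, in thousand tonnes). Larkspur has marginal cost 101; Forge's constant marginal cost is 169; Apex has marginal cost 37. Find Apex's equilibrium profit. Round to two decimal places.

Larkspur's profit: π_L = (476 - 2Q)q_L - (101q_L). Setting ∂π_L/∂q_L = 0: 375 - 4q_L - 2(q_F + q_A) = 0.
Forge's first-order condition: 307 - 4q_F - 2(q_L + q_A) = 0.
Apex's first-order condition: 439 - 4q_A - 2(q_L + q_F) = 0.
Adding the 3 conditions: 1121 − 4Q − 4Q = 0, i.e. Q = 1121/8.
Back-substituting: q_L = (375 − 1121/4)/2 = 379/8, q_F = (307 − 1121/4)/2 = 107/8, q_A = (439 − 1121/4)/2 = 635/8.
Price P = 476 - 2·(1121/8) = 783/4.
Apex's profit: (783/4 - 37)·(635/8) = 12600.7813.

12600.78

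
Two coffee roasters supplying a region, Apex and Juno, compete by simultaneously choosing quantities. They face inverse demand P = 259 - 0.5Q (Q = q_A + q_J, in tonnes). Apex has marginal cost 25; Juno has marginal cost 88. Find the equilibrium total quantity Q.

Apex's profit: π_A = (259 - 0.5Q)q_A - (25q_A). Setting ∂π_A/∂q_A = 0: 234 - q_A - (1/2)(q_J) = 0.
Juno's first-order condition: 171 - q_J - (1/2)(q_A) = 0.
Best responses: q_A = (234 - (1/2)q_J), q_J = (171 - (1/2)q_A).
Substituting one into the other gives q_A = 198 and q_J = 72.
Total output Q = 198 + 72 = 270.

270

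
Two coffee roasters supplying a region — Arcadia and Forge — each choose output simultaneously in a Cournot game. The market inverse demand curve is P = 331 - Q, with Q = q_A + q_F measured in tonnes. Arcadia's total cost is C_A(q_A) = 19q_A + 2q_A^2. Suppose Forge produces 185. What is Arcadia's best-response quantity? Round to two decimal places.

With the rival's output fixed at 185, Arcadia's profit is π_A = (331 - 185 - q_A)q_A - (19q_A + 2q_A²) = (146 - q_A)q_A - (19q_A + 2q_A²).
∂π_A/∂q_A = 127 - 6q_A = 0, so q_A = 127/6.

21.17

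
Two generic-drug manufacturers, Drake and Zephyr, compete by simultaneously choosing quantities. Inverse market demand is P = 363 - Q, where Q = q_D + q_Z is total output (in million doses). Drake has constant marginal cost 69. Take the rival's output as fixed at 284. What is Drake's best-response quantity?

With the rival's output fixed at 284, Drake's profit is π_D = (363 - 284 - q_D)q_D - (69q_D) = (79 - q_D)q_D - (69q_D).
∂π_D/∂q_D = 10 - 2q_D = 0, so q_D = 5.

5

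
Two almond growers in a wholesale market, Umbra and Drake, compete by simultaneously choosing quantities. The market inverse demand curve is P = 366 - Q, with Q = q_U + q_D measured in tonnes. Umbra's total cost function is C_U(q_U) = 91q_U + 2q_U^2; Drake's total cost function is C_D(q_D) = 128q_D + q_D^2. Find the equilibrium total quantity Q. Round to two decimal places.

Umbra's profit: π_U = (366 - Q)q_U - (91q_U + 2q_U²). Setting ∂π_U/∂q_U = 0: 275 - 6q_U - (q_D) = 0.
Drake's profit: π_D = (366 - Q)q_D - (128q_D + q_D²). Setting ∂π_D/∂q_D = 0: 238 - 4q_D - (q_U) = 0.
Rearranging gives the reaction functions q_U = (275 - q_D)/6 and q_D = (238 - q_U)/4.
Solving the pair: q_U = 862/23, q_D = 1153/23.
Total output Q = 862/23 + 1153/23 = 87.6087.

87.61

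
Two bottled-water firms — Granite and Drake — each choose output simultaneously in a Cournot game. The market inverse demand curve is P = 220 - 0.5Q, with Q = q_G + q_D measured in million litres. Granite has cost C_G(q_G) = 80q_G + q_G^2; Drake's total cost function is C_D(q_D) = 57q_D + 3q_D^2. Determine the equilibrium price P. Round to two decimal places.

188.25

Granite's profit: π_G = (220 - 0.5Q)q_G - (80q_G + q_G²). Setting ∂π_G/∂q_G = 0: 140 - 3q_G - (1/2)(q_D) = 0.
Drake's first-order condition: 163 - 7q_D - (1/2)(q_G) = 0.
So q_G = (140 - (1/2)q_D)/3 and q_D = (163 - (1/2)q_G)/7.
Substituting one into the other gives q_G = 43.3012 and q_D = 1676/83.
Total output Q = 63.4940, so price P = 220 - (1/2)·63.4940 = 188.2530.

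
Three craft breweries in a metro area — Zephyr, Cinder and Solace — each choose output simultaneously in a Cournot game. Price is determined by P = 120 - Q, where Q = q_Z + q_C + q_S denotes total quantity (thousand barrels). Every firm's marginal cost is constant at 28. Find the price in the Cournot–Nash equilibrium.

51

A representative firm's profit is π_i = q_i(120 - Q) - 28q_i.
First-order condition (treating rivals' output as given): 92 - 2q_i - Σ_{j≠i} q_j = 0.
By symmetry each firm produces the same amount; substituting Σ_{j≠i} q_j = 2q_i yields q_i = 92/4 = 23.
Total output Q = 69, so price P = 120 - 69 = 51.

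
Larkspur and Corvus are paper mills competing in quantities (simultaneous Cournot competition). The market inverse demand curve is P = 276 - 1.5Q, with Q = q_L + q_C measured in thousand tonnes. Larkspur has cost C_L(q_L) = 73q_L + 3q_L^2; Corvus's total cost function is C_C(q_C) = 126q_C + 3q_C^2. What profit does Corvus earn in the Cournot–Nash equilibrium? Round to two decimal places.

793.16

Larkspur's profit: π_L = (276 - 1.5Q)q_L - (73q_L + 3q_L²). Setting ∂π_L/∂q_L = 0: 203 - 9q_L - (3/2)(q_C) = 0.
Corvus's profit: π_C = (276 - 1.5Q)q_C - (126q_C + 3q_C²). Setting ∂π_C/∂q_C = 0: 150 - 9q_C - (3/2)(q_L) = 0.
Rearranging gives the reaction functions q_L = (203 - (3/2)q_C)/9 and q_C = (150 - (3/2)q_L)/9.
Substituting one into the other gives q_L = 712/35 and q_C = 1394/105.
Price P = 276 - (3/2)·(706/21) = 1579/7.
Corvus's profit: (1579/7)·(1394/105) - 126·(1394/105) - 3(1394/105)² = 793.1576.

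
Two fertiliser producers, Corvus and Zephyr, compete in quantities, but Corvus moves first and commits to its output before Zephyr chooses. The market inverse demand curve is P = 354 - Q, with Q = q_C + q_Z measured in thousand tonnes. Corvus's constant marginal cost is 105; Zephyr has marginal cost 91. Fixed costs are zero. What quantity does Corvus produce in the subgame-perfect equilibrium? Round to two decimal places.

117.50

Solve by backward induction. Given q_C, the follower Zephyr maximises π_Z = (354 - q_C - q_Z)q_Z - 91q_Z.
Setting the follower's marginal profit to zero, 263 - q_C - 2q_Z = 0, i.e. q_Z = (263 - q_C)/2.
The leader anticipates this reaction. Substituting into P = 354 - Q gives P = 445/2 - (1/2)q_C, so π_C = (445/2 - (1/2)q_C)q_C - 105q_C.
Maximising: ∂π_C/∂q_C = 235/2 - q_C = 0, giving q_C = 235/2.
Then q_Z = (263 - 235/2)/2 = 291/4.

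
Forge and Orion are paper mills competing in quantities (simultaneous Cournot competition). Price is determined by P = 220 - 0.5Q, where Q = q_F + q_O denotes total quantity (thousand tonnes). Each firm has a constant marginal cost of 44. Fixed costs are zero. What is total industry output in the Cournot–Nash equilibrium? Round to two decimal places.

A representative firm's profit is π_i = q_i(220 - 0.5Q) - 44q_i.
Setting ∂π_i/∂q_i = 0 with rivals' quantities fixed: 176 - q_i - (1/2)q_j = 0.
With identical firms every q_j equals q_i, so q_j = q_i and 176 = (3/2)q_i, giving q_i = 352/3.
Total output Q = 352/3 + 352/3 = 704/3.

234.67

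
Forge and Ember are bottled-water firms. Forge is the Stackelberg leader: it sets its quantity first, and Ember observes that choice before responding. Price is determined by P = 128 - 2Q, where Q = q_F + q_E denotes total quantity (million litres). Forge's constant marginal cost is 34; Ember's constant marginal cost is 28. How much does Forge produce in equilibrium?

Solve by backward induction. Given q_F, the follower Ember maximises π_E = (128 - 2q_F - 2q_E)q_E - 28q_E.
Follower FOC: 100 - 2q_F - 4q_E = 0, so q_E(q_F) = (100 - 2q_F)/4.
Forge substitutes q_E(q_F) into its own profit: π_F = q_F(128 - 2q_F - (100 - 2q_F)/2) - 34q_F = (78 - q_F)q_F - 34q_F.
The leader's first-order condition 44 - 2q_F = 0 yields q_F = 22.
Then q_E = (100 - 2·22)/4 = 14.

22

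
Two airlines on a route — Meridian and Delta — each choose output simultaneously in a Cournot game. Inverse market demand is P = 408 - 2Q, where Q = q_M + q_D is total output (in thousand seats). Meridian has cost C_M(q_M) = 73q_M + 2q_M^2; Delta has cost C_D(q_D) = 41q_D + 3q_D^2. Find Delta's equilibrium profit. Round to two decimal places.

4444.91

Meridian's profit: π_M = (408 - 2Q)q_M - (73q_M + 2q_M²). Setting ∂π_M/∂q_M = 0: 335 - 8q_M - 2(q_D) = 0.
Delta's profit: π_D = (408 - 2Q)q_D - (41q_D + 3q_D²). Setting ∂π_D/∂q_D = 0: 367 - 10q_D - 2(q_M) = 0.
Rearranging gives the reaction functions q_M = (335 - 2q_D)/8 and q_D = (367 - 2q_M)/10.
Solving the pair: q_M = 654/19, q_D = 1133/38.
Price P = 408 - 2·64.2368 = 279.5263.
Delta's profit: 279.5263·(1133/38) - 41·(1133/38) - 3(1133/38)² = 4444.9065.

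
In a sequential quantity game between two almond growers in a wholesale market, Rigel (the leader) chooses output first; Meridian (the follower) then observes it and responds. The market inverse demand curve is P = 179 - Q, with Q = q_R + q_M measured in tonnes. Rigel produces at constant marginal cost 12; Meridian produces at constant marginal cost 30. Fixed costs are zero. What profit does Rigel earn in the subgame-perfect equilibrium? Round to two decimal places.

4278.13

The follower Meridian best-responds to any q_R: π_M = (179 - Q)q_M - 30q_M.
∂π_M/∂q_M = 149 - q_R - 2q_M = 0 gives the reaction function q_M = (149 - q_R)/2.
The leader anticipates this reaction. Substituting into P = 179 - Q gives P = 209/2 - (1/2)q_R, so π_R = (209/2 - (1/2)q_R)q_R - 12q_R.
Maximising: ∂π_R/∂q_R = 185/2 - q_R = 0, giving q_R = 185/2.
Then q_M = (149 - 185/2)/2 = 113/4.
Price P = 179 - 483/4 = 233/4.
Rigel's profit: (233/4 - 12)·(185/2) = 4278.1250.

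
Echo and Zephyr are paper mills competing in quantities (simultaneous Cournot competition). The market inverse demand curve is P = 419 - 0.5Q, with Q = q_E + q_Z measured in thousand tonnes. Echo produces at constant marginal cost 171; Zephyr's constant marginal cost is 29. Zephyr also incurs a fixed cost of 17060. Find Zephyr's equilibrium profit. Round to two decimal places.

Echo's profit: π_E = (419 - 0.5Q)q_E - (171q_E). Setting ∂π_E/∂q_E = 0: 248 - q_E - (1/2)(q_Z) = 0.
Zephyr's profit: π_Z = (419 - 0.5Q)q_Z - (29q_Z). Setting ∂π_Z/∂q_Z = 0: 390 - q_Z - (1/2)(q_E) = 0.
So q_E = (248 - (1/2)q_Z) and q_Z = (390 - (1/2)q_E).
Solving the pair: q_E = 212/3, q_Z = 1064/3.
Price P = 419 - (1/2)·(1276/3) = 619/3.
Zephyr's profit: (619/3 - 29)·(1064/3) - 17060 = 45834.2222.

45834.22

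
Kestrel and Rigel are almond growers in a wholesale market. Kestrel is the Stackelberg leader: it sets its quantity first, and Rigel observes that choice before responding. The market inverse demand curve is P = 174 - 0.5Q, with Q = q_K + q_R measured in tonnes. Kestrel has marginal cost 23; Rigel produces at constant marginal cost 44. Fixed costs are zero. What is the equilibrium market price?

66

Solve by backward induction. Given q_K, the follower Rigel maximises π_R = (174 - (1/2)q_K - (1/2)q_R)q_R - 44q_R.
Setting the follower's marginal profit to zero, 130 - (1/2)q_K - q_R = 0, i.e. q_R = (130 - (1/2)q_K).
Kestrel substitutes q_R(q_K) into its own profit: π_K = q_K(174 - (1/2)q_K - (130 - (1/2)q_K)/2) - 23q_K = (109 - (1/4)q_K)q_K - 23q_K.
Maximising: ∂π_K/∂q_K = 86 - (1/2)q_K = 0, giving q_K = 172.
Then q_R = (130 - (1/2)·172) = 44.
Total output Q = 216, so price P = 174 - (1/2)·216 = 66.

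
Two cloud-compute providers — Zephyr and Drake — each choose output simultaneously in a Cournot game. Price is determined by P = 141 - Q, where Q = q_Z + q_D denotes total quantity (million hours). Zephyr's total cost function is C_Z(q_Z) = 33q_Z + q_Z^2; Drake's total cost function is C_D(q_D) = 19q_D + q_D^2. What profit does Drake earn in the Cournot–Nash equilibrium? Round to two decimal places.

1283.56

Zephyr's profit: π_Z = (141 - Q)q_Z - (33q_Z + q_Z²). Setting ∂π_Z/∂q_Z = 0: 108 - 4q_Z - (q_D) = 0.
Drake's profit: π_D = (141 - Q)q_D - (19q_D + q_D²). Setting ∂π_D/∂q_D = 0: 122 - 4q_D - (q_Z) = 0.
So q_Z = (108 - q_D)/4 and q_D = (122 - q_Z)/4.
Solving the pair: q_Z = 62/3, q_D = 76/3.
Price P = 141 - 46 = 95.
Drake's profit: 95·(76/3) - 19·(76/3) - (76/3)² = 1283.5556.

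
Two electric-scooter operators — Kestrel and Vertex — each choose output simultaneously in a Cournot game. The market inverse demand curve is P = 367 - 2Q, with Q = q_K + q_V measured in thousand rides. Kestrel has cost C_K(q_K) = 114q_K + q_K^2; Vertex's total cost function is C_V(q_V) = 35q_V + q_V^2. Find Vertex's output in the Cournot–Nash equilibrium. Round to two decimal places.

Kestrel's profit: π_K = (367 - 2Q)q_K - (114q_K + q_K²). Setting ∂π_K/∂q_K = 0: 253 - 6q_K - 2(q_V) = 0.
Vertex's first-order condition: 332 - 6q_V - 2(q_K) = 0.
Best responses: q_K = (253 - 2q_V)/6, q_V = (332 - 2q_K)/6.
Substituting one into the other gives q_K = 427/16 and q_V = 743/16.

46.44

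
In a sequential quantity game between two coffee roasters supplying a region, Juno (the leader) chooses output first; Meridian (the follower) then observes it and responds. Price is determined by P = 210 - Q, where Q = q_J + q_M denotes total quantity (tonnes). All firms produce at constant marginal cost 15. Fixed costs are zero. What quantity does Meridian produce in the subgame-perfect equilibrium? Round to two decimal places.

The follower Meridian best-responds to any q_J: π_M = (210 - Q)q_M - 15q_M.
Setting the follower's marginal profit to zero, 195 - q_J - 2q_M = 0, i.e. q_M = (195 - q_J)/2.
Juno substitutes q_M(q_J) into its own profit: π_J = q_J(210 - q_J - (195 - q_J)/2) - 15q_J = (225/2 - (1/2)q_J)q_J - 15q_J.
Maximising: ∂π_J/∂q_J = 195/2 - q_J = 0, giving q_J = 195/2.
Then q_M = (195 - 195/2)/2 = 195/4.

48.75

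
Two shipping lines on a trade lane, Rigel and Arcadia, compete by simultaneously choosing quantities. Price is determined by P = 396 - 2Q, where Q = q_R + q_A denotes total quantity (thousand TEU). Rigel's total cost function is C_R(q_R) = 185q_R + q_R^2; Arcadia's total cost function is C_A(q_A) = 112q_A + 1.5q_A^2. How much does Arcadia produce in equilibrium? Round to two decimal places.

Rigel's profit: π_R = (396 - 2Q)q_R - (185q_R + q_R²). Setting ∂π_R/∂q_R = 0: 211 - 6q_R - 2(q_A) = 0.
Arcadia's profit: π_A = (396 - 2Q)q_A - (112q_A + (3/2)q_A²). Setting ∂π_A/∂q_A = 0: 284 - 7q_A - 2(q_R) = 0.
So q_R = (211 - 2q_A)/6 and q_A = (284 - 2q_R)/7.
Solving the pair: q_R = 909/38, q_A = 641/19.

33.74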